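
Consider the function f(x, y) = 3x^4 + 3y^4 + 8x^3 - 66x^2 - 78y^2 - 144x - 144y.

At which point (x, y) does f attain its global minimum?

(3, 4)

f(x,y) separates as P(x) + Q(y), so its minimum is min P + min Q.
P'(x) = 12(x - 3)(x + 1)(x + 4) vanishes at x ∈ {-4, -1, 3}; Q'(y) = 12(y - 4)(y + 1)(y + 3) vanishes at y ∈ {-3, -1, 4}.
Local minima of P (where P''>0): P(-4)=-224, P(3)=-567. Local minima of Q: Q(-3)=-27, Q(4)=-1056.
So the global minimum of f is P(3) + Q(4) = -567 − 1056 = -1623, attained at (3, 4).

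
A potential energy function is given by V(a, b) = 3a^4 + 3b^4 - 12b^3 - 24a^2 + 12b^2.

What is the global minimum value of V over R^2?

-48

V(a,b) separates as P(a) + Q(b), so its minimum is min P + min Q.
P'(a) = 12a(a - 2)(a + 2) vanishes at a ∈ {-2, 0, 2}; Q'(b) = 12b(b - 2)(b - 1) vanishes at b ∈ {0, 1, 2}.
Local minima of P (where P''>0): P(-2)=-48, P(2)=-48. Local minima of Q: Q(0)=0, Q(2)=0.
So the global minimum of V is P(-2) + Q(0) = -48 + 0 = -48, attained at (-2, 0).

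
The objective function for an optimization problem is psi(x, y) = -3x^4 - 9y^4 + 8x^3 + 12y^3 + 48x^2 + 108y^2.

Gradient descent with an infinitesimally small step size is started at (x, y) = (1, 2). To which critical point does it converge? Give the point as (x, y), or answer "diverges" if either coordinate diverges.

psi is separable, so gradient descent decouples: x follows -∂psi/∂x, y follows -∂psi/∂y.
∂psi/∂x = -12x(x - 4)(x + 2); at x=1 this is 108, so x decreases.
∂psi/∂y = -36y(y - 3)(y + 2); at y=2 this is 288, so y decreases.
x converges to its nearest critical value 0 (a local min of the x-part); y converges to 0. The iterate converges to (0, 0).

(0, 0)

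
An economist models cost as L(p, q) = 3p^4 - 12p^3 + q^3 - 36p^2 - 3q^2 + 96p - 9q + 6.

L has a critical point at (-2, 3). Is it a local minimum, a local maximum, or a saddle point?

local minimum

The mixed partial ∂²L/∂p∂q is 0, so the Hessian at any point is diag(L_pp, L_qq) = diag(36(p^2 - 2p - 2), 6(q - 1)).
At (-2, 3): H = diag(216, 12).
Both eigenvalues are positive, so H is positive definite: a local minimum.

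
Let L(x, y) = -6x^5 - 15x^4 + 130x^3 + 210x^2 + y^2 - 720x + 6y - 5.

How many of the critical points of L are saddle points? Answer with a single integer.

2

L separates as a function of x plus a function of y, so ∇L=0 decouples.
∂L/∂x = -30(x - 3)(x - 1)(x + 2)(x + 4) = 0 at x ∈ {-4, -2, 1, 3}; ∂L/∂y = 2(y + 3) = 0 at y ∈ {-3}.
The Hessian is diagonal: diag(L_xx, L_yy). Second derivatives: L_xx(-4)=2100, L_xx(-2)=-900, L_xx(1)=900, L_xx(3)=-2100; L_yy(-3)=2.
Saddle points occur where the two diagonal entries have opposite signs: (-2, -3), (3, -3). Count: 2.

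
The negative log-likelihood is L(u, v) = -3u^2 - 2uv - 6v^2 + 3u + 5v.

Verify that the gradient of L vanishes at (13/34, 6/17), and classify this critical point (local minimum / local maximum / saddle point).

∇L = (-6u - 2v + 3, -2u - 12v + 5); substituting (13/34, 6/17) gives ∇L = (0, 0), so (13/34, 6/17) is indeed a critical point.
The Hessian of L is constant: H = [[-6, -2], [-2, -12]].
det(H) = (-6)·(-12) − (-2)² = 68.
det(H) > 0 and tr(H) = -18 < 0, so H is negative definite and the point is a local maximum.

local maximum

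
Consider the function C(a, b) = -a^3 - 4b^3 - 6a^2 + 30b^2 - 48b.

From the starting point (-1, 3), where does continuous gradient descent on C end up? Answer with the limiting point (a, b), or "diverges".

(-4, 1)

C is separable, so gradient descent decouples: a follows -∂C/∂a, b follows -∂C/∂b.
∂C/∂a = -3a(a + 4); at a=-1 this is 9, so a decreases.
∂C/∂b = -12(b - 4)(b - 1); at b=3 this is 24, so b decreases.
a converges to its nearest critical value -4 (a local min of the a-part); b converges to 1. The iterate converges to (-4, 1).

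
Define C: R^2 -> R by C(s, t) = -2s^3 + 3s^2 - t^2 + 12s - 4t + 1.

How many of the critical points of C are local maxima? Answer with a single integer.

1

C separates as a function of s plus a function of t, so ∇C=0 decouples.
∂C/∂s = -6(s - 2)(s + 1) = 0 at s ∈ {-1, 2}; ∂C/∂t = -2(t + 2) = 0 at t ∈ {-2}.
The Hessian is diagonal: diag(C_ss, C_tt). Second derivatives: C_ss(-1)=18, C_ss(2)=-18; C_tt(-2)=-2.
Local maxima occur where both diagonal entries negative: (2, -2). Count: 1.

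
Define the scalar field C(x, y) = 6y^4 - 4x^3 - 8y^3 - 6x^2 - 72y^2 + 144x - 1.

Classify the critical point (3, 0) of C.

local maximum

The mixed partial ∂²C/∂x∂y is 0, so the Hessian at any point is diag(C_xx, C_yy) = diag(-12(2x + 1), 24(3y^2 - 2y - 6)).
At (3, 0): H = diag(-84, -144).
Both eigenvalues are negative, so H is negative definite: a local maximum.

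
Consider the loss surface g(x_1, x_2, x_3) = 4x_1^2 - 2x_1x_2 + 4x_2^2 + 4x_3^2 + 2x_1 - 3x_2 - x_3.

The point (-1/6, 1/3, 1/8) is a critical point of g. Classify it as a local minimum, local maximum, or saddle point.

The Hessian is constant: H = [[8, -2, 0], [-2, 8, 0], [0, 0, 8]].
Leading principal minors: Δ₁ = 8, Δ₂ = 60, Δ₃ = 480.
All leading minors are positive, so H is positive definite: a local minimum.

local minimum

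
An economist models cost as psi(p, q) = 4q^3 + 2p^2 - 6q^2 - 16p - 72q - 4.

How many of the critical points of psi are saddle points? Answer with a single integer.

1

psi separates as a function of p plus a function of q, so ∇psi=0 decouples.
∂psi/∂p = 4(p - 4) = 0 at p ∈ {4}; ∂psi/∂q = 12(q - 3)(q + 2) = 0 at q ∈ {-2, 3}.
The Hessian is diagonal: diag(psi_pp, psi_qq). Second derivatives: psi_pp(4)=4; psi_qq(-2)=-60, psi_qq(3)=60.
Saddle points occur where the two diagonal entries have opposite signs: (4, -2). Count: 1.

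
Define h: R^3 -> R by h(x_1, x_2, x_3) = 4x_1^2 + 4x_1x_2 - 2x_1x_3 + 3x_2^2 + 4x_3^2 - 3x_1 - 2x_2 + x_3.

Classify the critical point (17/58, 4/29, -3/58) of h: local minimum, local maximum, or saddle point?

local minimum

The Hessian is constant: H = [[8, 4, -2], [4, 6, 0], [-2, 0, 8]].
Leading principal minors: Δ₁ = 8, Δ₂ = 32, Δ₃ = 232.
All leading minors are positive, so H is positive definite: a local minimum.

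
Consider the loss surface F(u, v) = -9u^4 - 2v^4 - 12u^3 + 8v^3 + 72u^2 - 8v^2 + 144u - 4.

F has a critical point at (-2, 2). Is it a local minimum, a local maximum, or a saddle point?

The mixed partial ∂²F/∂u∂v is 0, so the Hessian at any point is diag(F_uu, F_vv) = diag(36(-3u^2 - 2u + 4), 8(-3v^2 + 6v - 2)).
At (-2, 2): H = diag(-144, -16).
Both eigenvalues are negative, so H is negative definite: a local maximum.

local maximum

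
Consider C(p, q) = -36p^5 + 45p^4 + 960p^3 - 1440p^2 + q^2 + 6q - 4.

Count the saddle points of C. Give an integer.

2

C separates as a function of p plus a function of q, so ∇C=0 decouples.
∂C/∂p = -180p(p - 4)(p - 1)(p + 4) = 0 at p ∈ {-4, 0, 1, 4}; ∂C/∂q = 2(q + 3) = 0 at q ∈ {-3}.
The Hessian is diagonal: diag(C_pp, C_qq). Second derivatives: C_pp(-4)=28800, C_pp(0)=-2880, C_pp(1)=2700, C_pp(4)=-17280; C_qq(-3)=2.
Saddle points occur where the two diagonal entries have opposite signs: (0, -3), (4, -3). Count: 2.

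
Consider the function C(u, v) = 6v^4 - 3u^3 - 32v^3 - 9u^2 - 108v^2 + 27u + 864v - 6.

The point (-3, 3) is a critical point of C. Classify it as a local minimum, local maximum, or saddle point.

The mixed partial ∂²C/∂u∂v is 0, so the Hessian at any point is diag(C_uu, C_vv) = diag(-18(u + 1), 24(3v^2 - 8v - 9)).
At (-3, 3): H = diag(36, -144).
The eigenvalues have opposite signs, so H is indefinite: a saddle point.

saddle point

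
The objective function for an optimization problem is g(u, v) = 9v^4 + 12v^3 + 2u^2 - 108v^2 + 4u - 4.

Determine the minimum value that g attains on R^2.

-573

g(u,v) separates as P(u) + Q(v) − 4, so its minimum is min P + min Q − 4.
P'(u) = 4u + 4 vanishes at u ∈ {-1}; Q'(v) = 36v(v - 2)(v + 3) vanishes at v ∈ {-3, 0, 2}.
Local minima of P (where P''>0): P(-1)=-2. Local minima of Q: Q(-3)=-567, Q(2)=-192.
So the global minimum of g is P(-1) + Q(-3) − 4 = -2 − 567 − 4 = -573, attained at (-1, -3).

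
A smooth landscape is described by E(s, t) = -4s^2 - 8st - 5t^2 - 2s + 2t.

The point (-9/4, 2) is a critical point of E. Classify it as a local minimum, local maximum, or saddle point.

local maximum

The Hessian of E is constant: H = [[-8, -8], [-8, -10]].
det(H) = (-8)·(-10) − (-8)² = 16.
det(H) > 0 and tr(H) = -18 < 0, so H is negative definite and the point is a local maximum.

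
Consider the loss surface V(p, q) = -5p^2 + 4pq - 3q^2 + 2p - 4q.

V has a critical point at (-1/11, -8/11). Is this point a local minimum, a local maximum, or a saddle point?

local maximum

The Hessian of V is constant: H = [[-10, 4], [4, -6]].
det(H) = (-10)·(-6) − 4² = 44.
det(H) > 0 and tr(H) = -16 < 0, so H is negative definite and the point is a local maximum.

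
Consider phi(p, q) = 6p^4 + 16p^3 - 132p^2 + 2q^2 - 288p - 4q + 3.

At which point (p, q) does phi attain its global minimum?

phi(p,q) separates as A(p) + B(q) + 3, so its minimum is min A + min B + 3.
A'(p) = 24(p - 3)(p + 1)(p + 4) vanishes at p ∈ {-4, -1, 3}; B'(q) = 4q - 4 vanishes at q ∈ {1}.
Local minima of A (where A''>0): A(-4)=-448, A(3)=-1134. Local minima of B: B(1)=-2.
So the global minimum of phi is A(3) + B(1) + 3 = -1134 − 2 + 3 = -1133, attained at (3, 1).

(3, 1)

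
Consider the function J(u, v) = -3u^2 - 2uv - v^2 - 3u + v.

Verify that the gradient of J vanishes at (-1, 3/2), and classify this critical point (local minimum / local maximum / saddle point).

local maximum

∇J = (-6u - 2v - 3, -2u - 2v + 1); substituting (-1, 3/2) gives ∇J = (0, 0), so (-1, 3/2) is indeed a critical point.
The Hessian of J is constant: H = [[-6, -2], [-2, -2]].
det(H) = (-6)·(-2) − (-2)² = 8.
det(H) > 0 and tr(H) = -8 < 0, so H is negative definite and the point is a local maximum.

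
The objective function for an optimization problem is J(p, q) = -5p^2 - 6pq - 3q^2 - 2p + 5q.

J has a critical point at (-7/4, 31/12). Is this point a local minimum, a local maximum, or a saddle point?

local maximum

The Hessian of J is constant: H = [[-10, -6], [-6, -6]].
det(H) = (-10)·(-6) − (-6)² = 24.
det(H) > 0 and tr(H) = -16 < 0, so H is negative definite and the point is a local maximum.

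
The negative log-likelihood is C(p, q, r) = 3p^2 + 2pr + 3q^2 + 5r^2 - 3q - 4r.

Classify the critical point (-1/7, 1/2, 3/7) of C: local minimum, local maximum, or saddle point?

The Hessian is constant: H = [[6, 0, 2], [0, 6, 0], [2, 0, 10]].
Leading principal minors: Δ₁ = 6, Δ₂ = 36, Δ₃ = 336.
All leading minors are positive, so H is positive definite: a local minimum.

local minimum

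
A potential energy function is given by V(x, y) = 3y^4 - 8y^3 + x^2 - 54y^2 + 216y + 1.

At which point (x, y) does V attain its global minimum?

V(x,y) separates as P(x) + Q(y) + 1, so its minimum is min P + min Q + 1.
P'(x) = 2x vanishes at x ∈ {0}; Q'(y) = 12(y - 3)(y - 2)(y + 3) vanishes at y ∈ {-3, 2, 3}.
Local minima of P (where P''>0): P(0)=0. Local minima of Q: Q(-3)=-675, Q(3)=189.
So the global minimum of V is P(0) + Q(-3) + 1 = 0 − 675 + 1 = -674, attained at (0, -3).

(0, -3)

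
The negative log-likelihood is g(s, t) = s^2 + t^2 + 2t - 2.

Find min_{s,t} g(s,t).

-3

g(s,t) separates as P(s) + Q(t) − 2, so its minimum is min P + min Q − 2.
P'(s) = 2s vanishes at s ∈ {0}; Q'(t) = 2(t + 1) vanishes at t ∈ {-1}.
Local minima of P (where P''>0): P(0)=0. Local minima of Q: Q(-1)=-1.
So the global minimum of g is P(0) + Q(-1) − 2 = 0 − 1 − 2 = -3, attained at (0, -1).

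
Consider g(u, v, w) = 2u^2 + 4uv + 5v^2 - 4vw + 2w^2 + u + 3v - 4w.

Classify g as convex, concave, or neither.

g is quadratic, so its Hessian is the constant matrix H = [[4, 4, 0], [4, 10, -4], [0, -4, 4]].
Leading principal minors: 4, 24, 32.
All positive ⇒ H ≻ 0 ⇒ convex.

convex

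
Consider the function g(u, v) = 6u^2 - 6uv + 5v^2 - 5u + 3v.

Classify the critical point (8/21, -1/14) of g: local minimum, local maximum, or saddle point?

The Hessian of g is constant: H = [[12, -6], [-6, 10]].
det(H) = 12·10 − (-6)² = 84.
det(H) > 0 and tr(H) = 22 > 0, so H is positive definite and the point is a local minimum.

local minimum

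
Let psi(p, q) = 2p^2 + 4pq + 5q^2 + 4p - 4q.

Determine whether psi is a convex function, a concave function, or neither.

convex

psi is quadratic, so its Hessian is the constant matrix H = [[4, 4], [4, 10]].
det(H) = 24, tr(H) = 14.
det(H) > 0 and tr(H) > 0, so H is positive definite everywhere: convex.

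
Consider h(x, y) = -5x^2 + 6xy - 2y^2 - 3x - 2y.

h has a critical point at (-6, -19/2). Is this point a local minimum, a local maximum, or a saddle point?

The Hessian of h is constant: H = [[-10, 6], [6, -4]].
det(H) = (-10)·(-4) − 6² = 4.
det(H) > 0 and tr(H) = -14 < 0, so H is negative definite and the point is a local maximum.

local maximum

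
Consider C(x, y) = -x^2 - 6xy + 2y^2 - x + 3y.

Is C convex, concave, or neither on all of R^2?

C is quadratic, so its Hessian is the constant matrix H = [[-2, -6], [-6, 4]].
det(H) = -44, tr(H) = 2.
det(H) < 0, so H is indefinite: neither convex nor concave.

neither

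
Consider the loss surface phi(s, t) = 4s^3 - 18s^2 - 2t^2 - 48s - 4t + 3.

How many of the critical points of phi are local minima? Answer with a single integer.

phi separates as a function of s plus a function of t, so ∇phi=0 decouples.
∂phi/∂s = 12(s - 4)(s + 1) = 0 at s ∈ {-1, 4}; ∂phi/∂t = -4(t + 1) = 0 at t ∈ {-1}.
The Hessian is diagonal: diag(phi_ss, phi_tt). Second derivatives: phi_ss(-1)=-60, phi_ss(4)=60; phi_tt(-1)=-4.
Local minima occur where both diagonal entries positive: none. Count: 0.

0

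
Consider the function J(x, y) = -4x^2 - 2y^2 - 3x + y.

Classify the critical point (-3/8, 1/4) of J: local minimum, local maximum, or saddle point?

local maximum

The Hessian of J is constant: H = [[-8, 0], [0, -4]].
det(H) = (-8)·(-4) − 0² = 32.
det(H) > 0 and tr(H) = -12 < 0, so H is negative definite and the point is a local maximum.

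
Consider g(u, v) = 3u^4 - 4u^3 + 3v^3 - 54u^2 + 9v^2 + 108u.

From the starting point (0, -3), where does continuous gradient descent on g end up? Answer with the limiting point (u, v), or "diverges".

diverges

g is separable, so gradient descent decouples: u follows -∂g/∂u, v follows -∂g/∂v.
∂g/∂u = 12(u - 3)(u - 1)(u + 3); at u=0 this is 108, so u decreases.
∂g/∂v = 9v(v + 2); at v=-3 this is 27, so v decreases.
The v-coordinate has no critical point in that direction and runs off to infinity.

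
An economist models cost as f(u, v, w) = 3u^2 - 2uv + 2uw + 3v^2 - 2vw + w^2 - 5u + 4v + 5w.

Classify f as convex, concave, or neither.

convex

f is quadratic, so its Hessian is the constant matrix H = [[6, -2, 2], [-2, 6, -2], [2, -2, 2]].
Leading principal minors: 6, 32, 32.
All positive ⇒ H ≻ 0 ⇒ convex.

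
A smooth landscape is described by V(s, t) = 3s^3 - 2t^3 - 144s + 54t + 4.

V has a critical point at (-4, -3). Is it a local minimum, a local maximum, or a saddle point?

saddle point

The mixed partial ∂²V/∂s∂t is 0, so the Hessian at any point is diag(V_ss, V_tt) = diag(18s, -12t).
At (-4, -3): H = diag(-72, 36).
The eigenvalues have opposite signs, so H is indefinite: a saddle point.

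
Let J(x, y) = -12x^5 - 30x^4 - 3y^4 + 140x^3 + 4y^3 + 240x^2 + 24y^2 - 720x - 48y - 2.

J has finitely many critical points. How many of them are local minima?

J separates as a function of x plus a function of y, so ∇J=0 decouples.
∂J/∂x = -60(x - 2)(x - 1)(x + 2)(x + 3) = 0 at x ∈ {-3, -2, 1, 2}; ∂J/∂y = -12(y - 2)(y - 1)(y + 2) = 0 at y ∈ {-2, 1, 2}.
The Hessian is diagonal: diag(J_xx, J_yy). Second derivatives: J_xx(-3)=1200, J_xx(-2)=-720, J_xx(1)=720, J_xx(2)=-1200; J_yy(-2)=-144, J_yy(1)=36, J_yy(2)=-48.
Local minima occur where both diagonal entries positive: (-3, 1), (1, 1). Count: 2.

2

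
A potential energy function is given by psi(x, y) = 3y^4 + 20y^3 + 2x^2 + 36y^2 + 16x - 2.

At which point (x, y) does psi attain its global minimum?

(-4, 0)

psi(x,y) separates as P(x) + Q(y) − 2, so its minimum is min P + min Q − 2.
P'(x) = 4x + 16 vanishes at x ∈ {-4}; Q'(y) = 12y(y + 2)(y + 3) vanishes at y ∈ {-3, -2, 0}.
Local minima of P (where P''>0): P(-4)=-32. Local minima of Q: Q(-3)=27, Q(0)=0.
So the global minimum of psi is P(-4) + Q(0) − 2 = -32 + 0 − 2 = -34, attained at (-4, 0).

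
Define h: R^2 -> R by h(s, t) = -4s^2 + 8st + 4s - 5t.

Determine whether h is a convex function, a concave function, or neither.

neither

h is quadratic, so its Hessian is the constant matrix H = [[-8, 8], [8, 0]].
det(H) = -64, tr(H) = -8.
det(H) < 0, so H is indefinite: neither convex nor concave.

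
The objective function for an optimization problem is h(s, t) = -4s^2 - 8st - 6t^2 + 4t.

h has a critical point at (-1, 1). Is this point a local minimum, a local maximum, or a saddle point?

local maximum

The Hessian of h is constant: H = [[-8, -8], [-8, -12]].
det(H) = (-8)·(-12) − (-8)² = 32.
det(H) > 0 and tr(H) = -20 < 0, so H is negative definite and the point is a local maximum.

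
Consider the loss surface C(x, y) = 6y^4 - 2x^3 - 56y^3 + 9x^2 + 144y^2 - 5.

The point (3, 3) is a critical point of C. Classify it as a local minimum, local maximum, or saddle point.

local maximum

The mixed partial ∂²C/∂x∂y is 0, so the Hessian at any point is diag(C_xx, C_yy) = diag(6(-2x + 3), 24(3y^2 - 14y + 12)).
At (3, 3): H = diag(-18, -72).
Both eigenvalues are negative, so H is negative definite: a local maximum.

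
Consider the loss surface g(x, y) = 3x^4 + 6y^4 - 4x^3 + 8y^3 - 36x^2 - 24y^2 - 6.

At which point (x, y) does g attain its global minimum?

g(x,y) separates as P(x) + Q(y) − 6, so its minimum is min P + min Q − 6.
P'(x) = 12x(x - 3)(x + 2) vanishes at x ∈ {-2, 0, 3}; Q'(y) = 24y(y - 1)(y + 2) vanishes at y ∈ {-2, 0, 1}.
Local minima of P (where P''>0): P(-2)=-64, P(3)=-189. Local minima of Q: Q(-2)=-64, Q(1)=-10.
So the global minimum of g is P(3) + Q(-2) − 6 = -189 − 64 − 6 = -259, attained at (3, -2).

(3, -2)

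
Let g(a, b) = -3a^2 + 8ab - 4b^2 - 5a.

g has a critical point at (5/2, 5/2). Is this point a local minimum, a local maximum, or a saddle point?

The Hessian of g is constant: H = [[-6, 8], [8, -8]].
det(H) = (-6)·(-8) − 8² = -16.
Since det(H) < 0, H is indefinite and the critical point is a saddle point.

saddle point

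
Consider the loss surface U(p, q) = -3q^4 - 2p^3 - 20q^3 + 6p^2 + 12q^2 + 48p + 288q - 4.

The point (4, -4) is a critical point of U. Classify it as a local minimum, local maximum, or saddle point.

The mixed partial ∂²U/∂p∂q is 0, so the Hessian at any point is diag(U_pp, U_qq) = diag(12(-p + 1), 12(-3q^2 - 10q + 2)).
At (4, -4): H = diag(-36, -72).
Both eigenvalues are negative, so H is negative definite: a local maximum.

local maximum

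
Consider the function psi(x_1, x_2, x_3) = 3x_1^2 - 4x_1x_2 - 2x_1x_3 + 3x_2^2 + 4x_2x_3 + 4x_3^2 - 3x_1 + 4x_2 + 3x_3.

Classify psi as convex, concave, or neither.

convex

psi is quadratic, so its Hessian is the constant matrix H = [[6, -4, -2], [-4, 6, 4], [-2, 4, 8]].
Leading principal minors: 6, 20, 104.
All positive ⇒ H ≻ 0 ⇒ convex.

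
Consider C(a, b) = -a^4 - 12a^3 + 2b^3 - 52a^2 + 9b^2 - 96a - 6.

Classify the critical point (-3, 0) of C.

local minimum

The mixed partial ∂²C/∂a∂b is 0, so the Hessian at any point is diag(C_aa, C_bb) = diag(-4(3a^2 + 18a + 26), 6(2b + 3)).
At (-3, 0): H = diag(4, 18).
Both eigenvalues are positive, so H is positive definite: a local minimum.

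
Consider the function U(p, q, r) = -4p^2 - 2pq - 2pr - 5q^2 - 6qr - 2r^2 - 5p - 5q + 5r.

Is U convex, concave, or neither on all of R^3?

U is quadratic, so its Hessian is the constant matrix H = [[-8, -2, -2], [-2, -10, -6], [-2, -6, -4]].
Leading principal minors: -8, 76, -24.
Signs alternate −, +, − ⇒ H ≺ 0 ⇒ concave.

concave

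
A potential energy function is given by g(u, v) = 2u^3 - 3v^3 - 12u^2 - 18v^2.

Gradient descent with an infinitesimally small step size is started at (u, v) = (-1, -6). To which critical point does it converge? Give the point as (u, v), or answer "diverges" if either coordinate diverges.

g is separable, so gradient descent decouples: u follows -∂g/∂u, v follows -∂g/∂v.
∂g/∂u = 6u(u - 4); at u=-1 this is 30, so u decreases.
∂g/∂v = -9v(v + 4); at v=-6 this is -108, so v increases.
The u-coordinate has no critical point in that direction and runs off to infinity.

diverges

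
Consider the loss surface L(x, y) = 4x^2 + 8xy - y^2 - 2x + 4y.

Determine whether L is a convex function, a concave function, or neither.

L is quadratic, so its Hessian is the constant matrix H = [[8, 8], [8, -2]].
det(H) = -80, tr(H) = 6.
det(H) < 0, so H is indefinite: neither convex nor concave.

neither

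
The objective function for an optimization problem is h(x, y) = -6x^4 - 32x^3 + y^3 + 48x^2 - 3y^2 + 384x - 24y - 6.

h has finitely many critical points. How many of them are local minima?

h separates as a function of x plus a function of y, so ∇h=0 decouples.
∂h/∂x = -24(x - 2)(x + 2)(x + 4) = 0 at x ∈ {-4, -2, 2}; ∂h/∂y = 3(y - 4)(y + 2) = 0 at y ∈ {-2, 4}.
The Hessian is diagonal: diag(h_xx, h_yy). Second derivatives: h_xx(-4)=-288, h_xx(-2)=192, h_xx(2)=-576; h_yy(-2)=-18, h_yy(4)=18.
Local minima occur where both diagonal entries positive: (-2, 4). Count: 1.

1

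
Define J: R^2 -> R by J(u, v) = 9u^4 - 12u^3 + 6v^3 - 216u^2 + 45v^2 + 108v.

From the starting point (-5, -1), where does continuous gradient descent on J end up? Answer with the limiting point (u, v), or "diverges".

J is separable, so gradient descent decouples: u follows -∂J/∂u, v follows -∂J/∂v.
∂J/∂u = 36u(u - 4)(u + 3); at u=-5 this is -3240, so u increases.
∂J/∂v = 18(v + 2)(v + 3); at v=-1 this is 36, so v decreases.
u converges to its nearest critical value -3 (a local min of the u-part); v converges to -2. The iterate converges to (-3, -2).

(-3, -2)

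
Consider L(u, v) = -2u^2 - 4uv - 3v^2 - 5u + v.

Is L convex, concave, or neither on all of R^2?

L is quadratic, so its Hessian is the constant matrix H = [[-4, -4], [-4, -6]].
det(H) = 8, tr(H) = -10.
det(H) > 0 and tr(H) < 0, so H is negative definite everywhere: concave.

concave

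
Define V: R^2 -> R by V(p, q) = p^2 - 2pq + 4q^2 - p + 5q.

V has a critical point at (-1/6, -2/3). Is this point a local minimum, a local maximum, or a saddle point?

local minimum

The Hessian of V is constant: H = [[2, -2], [-2, 8]].
det(H) = 2·8 − (-2)² = 12.
det(H) > 0 and tr(H) = 10 > 0, so H is positive definite and the point is a local minimum.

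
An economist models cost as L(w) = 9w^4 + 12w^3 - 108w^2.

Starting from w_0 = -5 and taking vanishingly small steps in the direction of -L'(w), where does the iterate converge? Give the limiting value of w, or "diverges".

L'(w) = 36w(w - 2)(w + 3), so L'(-5) = -2520.
Gradient descent moves in the -L' direction, i.e. w is increasing.
The nearest critical point in that direction is w = -3, where L'' = 540 > 0 (a local minimum). The iterate converges there.

-3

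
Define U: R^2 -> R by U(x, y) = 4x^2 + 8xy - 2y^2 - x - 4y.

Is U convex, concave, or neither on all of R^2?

U is quadratic, so its Hessian is the constant matrix H = [[8, 8], [8, -4]].
det(H) = -96, tr(H) = 4.
det(H) < 0, so H is indefinite: neither convex nor concave.

neither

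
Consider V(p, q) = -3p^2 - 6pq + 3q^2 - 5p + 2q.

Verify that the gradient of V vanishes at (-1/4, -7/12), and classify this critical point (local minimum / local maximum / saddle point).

saddle point

∇V = (-6p - 6q - 5, -6p + 6q + 2); substituting (-1/4, -7/12) gives ∇V = (0, 0), so (-1/4, -7/12) is indeed a critical point.
The Hessian of V is constant: H = [[-6, -6], [-6, 6]].
det(H) = (-6)·6 − (-6)² = -72.
Since det(H) < 0, H is indefinite and the critical point is a saddle point.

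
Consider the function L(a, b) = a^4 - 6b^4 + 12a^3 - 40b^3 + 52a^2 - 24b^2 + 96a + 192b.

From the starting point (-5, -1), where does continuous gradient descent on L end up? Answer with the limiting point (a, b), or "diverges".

(-4, -2)

L is separable, so gradient descent decouples: a follows -∂L/∂a, b follows -∂L/∂b.
∂L/∂a = 4(a + 2)(a + 3)(a + 4); at a=-5 this is -24, so a increases.
∂L/∂b = -24(b - 1)(b + 2)(b + 4); at b=-1 this is 144, so b decreases.
a converges to its nearest critical value -4 (a local min of the a-part); b converges to -2. The iterate converges to (-4, -2).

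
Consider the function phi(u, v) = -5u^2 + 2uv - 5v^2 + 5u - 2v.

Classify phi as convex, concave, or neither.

concave

phi is quadratic, so its Hessian is the constant matrix H = [[-10, 2], [2, -10]].
det(H) = 96, tr(H) = -20.
det(H) > 0 and tr(H) < 0, so H is negative definite everywhere: concave.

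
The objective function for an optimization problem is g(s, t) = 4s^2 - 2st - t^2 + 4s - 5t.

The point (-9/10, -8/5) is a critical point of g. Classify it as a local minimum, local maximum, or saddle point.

saddle point

The Hessian of g is constant: H = [[8, -2], [-2, -2]].
det(H) = 8·(-2) − (-2)² = -20.
Since det(H) < 0, H is indefinite and the critical point is a saddle point.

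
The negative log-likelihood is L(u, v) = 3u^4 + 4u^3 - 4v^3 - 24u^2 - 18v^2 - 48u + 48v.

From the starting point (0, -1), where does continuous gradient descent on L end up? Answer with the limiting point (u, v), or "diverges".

L is separable, so gradient descent decouples: u follows -∂L/∂u, v follows -∂L/∂v.
∂L/∂u = 12(u - 2)(u + 1)(u + 2); at u=0 this is -48, so u increases.
∂L/∂v = -12(v - 1)(v + 4); at v=-1 this is 72, so v decreases.
u converges to its nearest critical value 2 (a local min of the u-part); v converges to -4. The iterate converges to (2, -4).

(2, -4)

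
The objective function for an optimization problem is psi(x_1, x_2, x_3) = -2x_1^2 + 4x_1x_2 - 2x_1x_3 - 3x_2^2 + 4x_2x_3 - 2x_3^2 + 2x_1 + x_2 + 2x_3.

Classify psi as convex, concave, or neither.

concave

psi is quadratic, so its Hessian is the constant matrix H = [[-4, 4, -2], [4, -6, 4], [-2, 4, -4]].
Leading principal minors: -4, 8, -8.
Signs alternate −, +, − ⇒ H ≺ 0 ⇒ concave.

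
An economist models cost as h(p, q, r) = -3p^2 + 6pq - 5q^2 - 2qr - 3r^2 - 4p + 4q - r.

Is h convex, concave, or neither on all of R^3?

concave

h is quadratic, so its Hessian is the constant matrix H = [[-6, 6, 0], [6, -10, -2], [0, -2, -6]].
Leading principal minors: -6, 24, -120.
Signs alternate −, +, − ⇒ H ≺ 0 ⇒ concave.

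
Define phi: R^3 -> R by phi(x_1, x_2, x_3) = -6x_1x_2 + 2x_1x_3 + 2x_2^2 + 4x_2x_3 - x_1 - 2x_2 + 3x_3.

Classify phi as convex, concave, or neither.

neither

phi is quadratic, so its Hessian is the constant matrix H = [[0, -6, 2], [-6, 4, 4], [2, 4, 0]].
Leading principal minors: 0, -36, -112.
Neither pattern holds ⇒ H is indefinite ⇒ neither convex nor concave.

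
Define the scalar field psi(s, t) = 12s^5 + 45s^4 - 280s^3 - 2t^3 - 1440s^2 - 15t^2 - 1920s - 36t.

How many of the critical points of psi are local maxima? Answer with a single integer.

psi separates as a function of s plus a function of t, so ∇psi=0 decouples.
∂psi/∂s = 60(s - 4)(s + 1)(s + 2)(s + 4) = 0 at s ∈ {-4, -2, -1, 4}; ∂psi/∂t = -6(t + 2)(t + 3) = 0 at t ∈ {-3, -2}.
The Hessian is diagonal: diag(psi_ss, psi_tt). Second derivatives: psi_ss(-4)=-2880, psi_ss(-2)=720, psi_ss(-1)=-900, psi_ss(4)=14400; psi_tt(-3)=6, psi_tt(-2)=-6.
Local maxima occur where both diagonal entries negative: (-4, -2), (-1, -2). Count: 2.

2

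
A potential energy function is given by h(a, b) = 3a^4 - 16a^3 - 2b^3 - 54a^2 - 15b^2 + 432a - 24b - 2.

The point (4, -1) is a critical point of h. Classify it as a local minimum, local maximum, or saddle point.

saddle point

The mixed partial ∂²h/∂a∂b is 0, so the Hessian at any point is diag(h_aa, h_bb) = diag(12(3a^2 - 8a - 9), -6(2b + 5)).
At (4, -1): H = diag(84, -18).
The eigenvalues have opposite signs, so H is indefinite: a saddle point.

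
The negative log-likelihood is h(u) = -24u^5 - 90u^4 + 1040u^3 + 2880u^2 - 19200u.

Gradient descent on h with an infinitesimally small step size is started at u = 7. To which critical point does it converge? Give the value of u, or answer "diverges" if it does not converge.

h'(u) = -120(u - 4)(u - 2)(u + 4)(u + 5), so h'(7) = -237600.
Gradient descent moves in the -h' direction, i.e. u is increasing.
There is no critical point above u=7, and h' keeps the same sign, so the iterate runs off to +∞.

diverges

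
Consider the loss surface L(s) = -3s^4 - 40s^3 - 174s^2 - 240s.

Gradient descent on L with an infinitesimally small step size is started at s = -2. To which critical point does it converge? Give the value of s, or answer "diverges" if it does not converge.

L'(s) = -12(s + 1)(s + 4)(s + 5), so L'(-2) = 72.
Gradient descent moves in the -L' direction, i.e. s is decreasing.
The nearest critical point in that direction is s = -4, where L'' = 36 > 0 (a local minimum). The iterate converges there.

-4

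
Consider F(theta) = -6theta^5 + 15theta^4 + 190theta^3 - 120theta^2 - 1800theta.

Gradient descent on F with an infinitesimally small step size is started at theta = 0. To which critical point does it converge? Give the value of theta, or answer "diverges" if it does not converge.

F'(theta) = -30(theta - 5)(theta - 2)(theta + 2)(theta + 3), so F'(0) = -1800.
Gradient descent moves in the -F' direction, i.e. theta is increasing.
The nearest critical point in that direction is theta = 2, where F'' = 1800 > 0 (a local minimum). The iterate converges there.

2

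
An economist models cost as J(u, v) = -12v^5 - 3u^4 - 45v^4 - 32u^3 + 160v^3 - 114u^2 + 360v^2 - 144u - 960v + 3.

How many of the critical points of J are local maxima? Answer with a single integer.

4

J separates as a function of u plus a function of v, so ∇J=0 decouples.
∂J/∂u = -12(u + 1)(u + 3)(u + 4) = 0 at u ∈ {-4, -3, -1}; ∂J/∂v = -60(v - 2)(v - 1)(v + 2)(v + 4) = 0 at v ∈ {-4, -2, 1, 2}.
The Hessian is diagonal: diag(J_uu, J_vv). Second derivatives: J_uu(-4)=-36, J_uu(-3)=24, J_uu(-1)=-72; J_vv(-4)=3600, J_vv(-2)=-1440, J_vv(1)=900, J_vv(2)=-1440.
Local maxima occur where both diagonal entries negative: (-4, -2), (-4, 2), (-1, -2), (-1, 2). Count: 4.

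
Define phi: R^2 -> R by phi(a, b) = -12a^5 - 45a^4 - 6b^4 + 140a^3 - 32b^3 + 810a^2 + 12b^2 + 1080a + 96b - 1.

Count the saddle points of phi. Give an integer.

6

phi separates as a function of a plus a function of b, so ∇phi=0 decouples.
∂phi/∂a = -60(a - 3)(a + 1)(a + 2)(a + 3) = 0 at a ∈ {-3, -2, -1, 3}; ∂phi/∂b = -24(b - 1)(b + 1)(b + 4) = 0 at b ∈ {-4, -1, 1}.
The Hessian is diagonal: diag(phi_aa, phi_bb). Second derivatives: phi_aa(-3)=720, phi_aa(-2)=-300, phi_aa(-1)=480, phi_aa(3)=-7200; phi_bb(-4)=-360, phi_bb(-1)=144, phi_bb(1)=-240.
Saddle points occur where the two diagonal entries have opposite signs: (-3, -4), (-3, 1), (-2, -1), (-1, -4), (-1, 1), (3, -1). Count: 6.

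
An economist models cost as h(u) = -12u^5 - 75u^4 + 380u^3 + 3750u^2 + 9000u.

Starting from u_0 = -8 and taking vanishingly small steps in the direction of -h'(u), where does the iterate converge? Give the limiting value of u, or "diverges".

h'(u) = -60(u - 5)(u + 2)(u + 3)(u + 5), so h'(-8) = -70200.
Gradient descent moves in the -h' direction, i.e. u is increasing.
The nearest critical point in that direction is u = -5, where h'' = 3600 > 0 (a local minimum). The iterate converges there.

-5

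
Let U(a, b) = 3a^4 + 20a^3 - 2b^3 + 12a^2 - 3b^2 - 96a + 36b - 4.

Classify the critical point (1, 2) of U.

The mixed partial ∂²U/∂a∂b is 0, so the Hessian at any point is diag(U_aa, U_bb) = diag(12(3a^2 + 10a + 2), -6(2b + 1)).
At (1, 2): H = diag(180, -30).
The eigenvalues have opposite signs, so H is indefinite: a saddle point.

saddle point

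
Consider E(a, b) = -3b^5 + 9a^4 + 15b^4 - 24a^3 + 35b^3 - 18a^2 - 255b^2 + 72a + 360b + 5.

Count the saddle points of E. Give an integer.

6

E separates as a function of a plus a function of b, so ∇E=0 decouples.
∂E/∂a = 36(a - 2)(a - 1)(a + 1) = 0 at a ∈ {-1, 1, 2}; ∂E/∂b = -15(b - 4)(b - 2)(b - 1)(b + 3) = 0 at b ∈ {-3, 1, 2, 4}.
The Hessian is diagonal: diag(E_aa, E_bb). Second derivatives: E_aa(-1)=216, E_aa(1)=-72, E_aa(2)=108; E_bb(-3)=2100, E_bb(1)=-180, E_bb(2)=150, E_bb(4)=-630.
Saddle points occur where the two diagonal entries have opposite signs: (-1, 1), (-1, 4), (1, -3), (1, 2), (2, 1), (2, 4). Count: 6.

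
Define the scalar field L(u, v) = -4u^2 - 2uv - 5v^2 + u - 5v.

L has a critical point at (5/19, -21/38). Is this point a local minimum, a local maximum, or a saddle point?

local maximum

The Hessian of L is constant: H = [[-8, -2], [-2, -10]].
det(H) = (-8)·(-10) − (-2)² = 76.
det(H) > 0 and tr(H) = -18 < 0, so H is negative definite and the point is a local maximum.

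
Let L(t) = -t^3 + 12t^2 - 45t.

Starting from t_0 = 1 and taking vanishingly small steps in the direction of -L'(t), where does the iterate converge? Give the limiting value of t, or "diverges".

L'(t) = -3(t - 5)(t - 3), so L'(1) = -24.
Gradient descent moves in the -L' direction, i.e. t is increasing.
The nearest critical point in that direction is t = 3, where L'' = 6 > 0 (a local minimum). The iterate converges there.

3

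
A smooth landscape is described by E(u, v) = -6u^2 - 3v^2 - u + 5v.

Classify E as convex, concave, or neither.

E is quadratic, so its Hessian is the constant matrix H = [[-12, 0], [0, -6]].
det(H) = 72, tr(H) = -18.
det(H) > 0 and tr(H) < 0, so H is negative definite everywhere: concave.

concave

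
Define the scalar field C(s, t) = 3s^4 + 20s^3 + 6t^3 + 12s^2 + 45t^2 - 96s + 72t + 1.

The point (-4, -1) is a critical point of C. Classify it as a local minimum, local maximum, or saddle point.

The mixed partial ∂²C/∂s∂t is 0, so the Hessian at any point is diag(C_ss, C_tt) = diag(12(3s^2 + 10s + 2), 18(2t + 5)).
At (-4, -1): H = diag(120, 54).
Both eigenvalues are positive, so H is positive definite: a local minimum.

local minimum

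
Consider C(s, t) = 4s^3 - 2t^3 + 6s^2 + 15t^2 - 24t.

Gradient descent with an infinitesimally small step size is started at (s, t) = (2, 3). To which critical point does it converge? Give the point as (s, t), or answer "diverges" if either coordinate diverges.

C is separable, so gradient descent decouples: s follows -∂C/∂s, t follows -∂C/∂t.
∂C/∂s = 12s(s + 1); at s=2 this is 72, so s decreases.
∂C/∂t = -6(t - 4)(t - 1); at t=3 this is 12, so t decreases.
s converges to its nearest critical value 0 (a local min of the s-part); t converges to 1. The iterate converges to (0, 1).

(0, 1)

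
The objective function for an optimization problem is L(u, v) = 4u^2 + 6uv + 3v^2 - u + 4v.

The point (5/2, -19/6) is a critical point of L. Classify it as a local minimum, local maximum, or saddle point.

The Hessian of L is constant: H = [[8, 6], [6, 6]].
det(H) = 8·6 − 6² = 12.
det(H) > 0 and tr(H) = 14 > 0, so H is positive definite and the point is a local minimum.

local minimum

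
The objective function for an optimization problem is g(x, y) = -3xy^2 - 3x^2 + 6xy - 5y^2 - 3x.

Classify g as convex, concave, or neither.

The term -3xy^2 is cubic, so the Hessian is not constant.
∂²g/∂y² = -6x - 10, which takes both signs as x varies (negative for sufficiently large x). A diagonal entry of the Hessian changing sign means the Hessian is neither positive- nor negative-semidefinite on all of R^2.

neither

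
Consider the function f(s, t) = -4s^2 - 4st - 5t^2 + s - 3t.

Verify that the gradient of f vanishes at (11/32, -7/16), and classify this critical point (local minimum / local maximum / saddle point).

local maximum

∇f = (-8s - 4t + 1, -4s - 10t - 3); substituting (11/32, -7/16) gives ∇f = (0, 0), so (11/32, -7/16) is indeed a critical point.
The Hessian of f is constant: H = [[-8, -4], [-4, -10]].
det(H) = (-8)·(-10) − (-4)² = 64.
det(H) > 0 and tr(H) = -18 < 0, so H is negative definite and the point is a local maximum.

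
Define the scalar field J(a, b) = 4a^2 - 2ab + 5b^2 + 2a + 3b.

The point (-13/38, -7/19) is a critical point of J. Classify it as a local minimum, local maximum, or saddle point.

local minimum

The Hessian of J is constant: H = [[8, -2], [-2, 10]].
det(H) = 8·10 − (-2)² = 76.
det(H) > 0 and tr(H) = 18 > 0, so H is positive definite and the point is a local minimum.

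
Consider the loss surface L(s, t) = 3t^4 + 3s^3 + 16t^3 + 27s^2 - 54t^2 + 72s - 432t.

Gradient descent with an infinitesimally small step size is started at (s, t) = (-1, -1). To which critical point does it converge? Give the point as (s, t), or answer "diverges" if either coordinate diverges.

(-2, 3)

L is separable, so gradient descent decouples: s follows -∂L/∂s, t follows -∂L/∂t.
∂L/∂s = 9(s + 2)(s + 4); at s=-1 this is 27, so s decreases.
∂L/∂t = 12(t - 3)(t + 3)(t + 4); at t=-1 this is -288, so t increases.
s converges to its nearest critical value -2 (a local min of the s-part); t converges to 3. The iterate converges to (-2, 3).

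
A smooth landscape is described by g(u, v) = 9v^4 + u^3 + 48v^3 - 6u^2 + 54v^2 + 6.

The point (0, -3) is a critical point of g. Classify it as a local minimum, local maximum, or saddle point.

The mixed partial ∂²g/∂u∂v is 0, so the Hessian at any point is diag(g_uu, g_vv) = diag(6(u - 2), 36(3v^2 + 8v + 3)).
At (0, -3): H = diag(-12, 216).
The eigenvalues have opposite signs, so H is indefinite: a saddle point.

saddle point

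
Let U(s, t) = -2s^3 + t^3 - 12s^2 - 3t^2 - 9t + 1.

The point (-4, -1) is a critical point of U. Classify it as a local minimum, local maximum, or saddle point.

The mixed partial ∂²U/∂s∂t is 0, so the Hessian at any point is diag(U_ss, U_tt) = diag(-12(s + 2), 6(t - 1)).
At (-4, -1): H = diag(24, -12).
The eigenvalues have opposite signs, so H is indefinite: a saddle point.

saddle point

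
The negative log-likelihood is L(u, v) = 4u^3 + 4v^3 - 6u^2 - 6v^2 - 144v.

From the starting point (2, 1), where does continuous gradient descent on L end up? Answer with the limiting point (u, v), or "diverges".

(1, 4)

L is separable, so gradient descent decouples: u follows -∂L/∂u, v follows -∂L/∂v.
∂L/∂u = 12u(u - 1); at u=2 this is 24, so u decreases.
∂L/∂v = 12(v - 4)(v + 3); at v=1 this is -144, so v increases.
u converges to its nearest critical value 1 (a local min of the u-part); v converges to 4. The iterate converges to (1, 4).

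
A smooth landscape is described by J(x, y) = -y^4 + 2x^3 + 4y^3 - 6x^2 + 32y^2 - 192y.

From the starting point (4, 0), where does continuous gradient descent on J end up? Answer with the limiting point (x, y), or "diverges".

J is separable, so gradient descent decouples: x follows -∂J/∂x, y follows -∂J/∂y.
∂J/∂x = 6x(x - 2); at x=4 this is 48, so x decreases.
∂J/∂y = -4(y - 4)(y - 3)(y + 4); at y=0 this is -192, so y increases.
x converges to its nearest critical value 2 (a local min of the x-part); y converges to 3. The iterate converges to (2, 3).

(2, 3)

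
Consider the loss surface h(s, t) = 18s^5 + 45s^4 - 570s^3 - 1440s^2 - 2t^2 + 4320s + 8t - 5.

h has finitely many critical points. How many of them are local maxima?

2

h separates as a function of s plus a function of t, so ∇h=0 decouples.
∂h/∂s = 90(s - 4)(s - 1)(s + 3)(s + 4) = 0 at s ∈ {-4, -3, 1, 4}; ∂h/∂t = -4(t - 2) = 0 at t ∈ {2}.
The Hessian is diagonal: diag(h_ss, h_tt). Second derivatives: h_ss(-4)=-3600, h_ss(-3)=2520, h_ss(1)=-5400, h_ss(4)=15120; h_tt(2)=-4.
Local maxima occur where both diagonal entries negative: (-4, 2), (1, 2). Count: 2.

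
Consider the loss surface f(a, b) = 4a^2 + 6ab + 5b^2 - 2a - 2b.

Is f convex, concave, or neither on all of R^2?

convex

f is quadratic, so its Hessian is the constant matrix H = [[8, 6], [6, 10]].
det(H) = 44, tr(H) = 18.
det(H) > 0 and tr(H) > 0, so H is positive definite everywhere: convex.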